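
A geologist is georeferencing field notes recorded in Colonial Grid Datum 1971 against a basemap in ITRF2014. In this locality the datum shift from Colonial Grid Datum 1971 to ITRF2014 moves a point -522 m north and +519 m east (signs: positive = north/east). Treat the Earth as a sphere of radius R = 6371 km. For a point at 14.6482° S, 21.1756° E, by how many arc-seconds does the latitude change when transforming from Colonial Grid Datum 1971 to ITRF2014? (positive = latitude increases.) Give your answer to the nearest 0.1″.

Δφ = -16.9″

On a sphere of radius R, 1 rad of latitude = R, so Δφ = ΔN / R = -522.0 / 6371000 = -8.1934e-05 rad = -16.900″.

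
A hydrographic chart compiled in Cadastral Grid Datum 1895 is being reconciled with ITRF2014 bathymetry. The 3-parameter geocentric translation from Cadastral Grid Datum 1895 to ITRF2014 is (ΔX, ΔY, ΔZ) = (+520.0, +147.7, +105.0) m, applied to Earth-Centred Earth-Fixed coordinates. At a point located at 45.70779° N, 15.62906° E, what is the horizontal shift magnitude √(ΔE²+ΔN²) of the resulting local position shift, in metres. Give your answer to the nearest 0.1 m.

313.6 m

The local east axis at (φ, λ) is (−sin λ, cos λ, 0), so ΔE = −sin(15.62906°)·520.0 + cos(15.62906°)·147.7 = 2.15 m.
The local north axis is (−sin φ cos λ, −sin φ sin λ, cos φ), giving ΔN = -358.448 − 28.482 + 73.323 = -313.61 m.
Horizontal magnitude = √(ΔE² + ΔN²) = √(2.15² + (-313.61)²) = 313.61 m.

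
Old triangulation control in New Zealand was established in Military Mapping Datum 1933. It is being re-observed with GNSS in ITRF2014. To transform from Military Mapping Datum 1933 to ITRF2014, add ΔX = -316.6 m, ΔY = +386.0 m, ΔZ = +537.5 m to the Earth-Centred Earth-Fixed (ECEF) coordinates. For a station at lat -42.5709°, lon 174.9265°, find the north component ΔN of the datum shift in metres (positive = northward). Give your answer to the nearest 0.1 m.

The local north axis is (−sin φ cos λ, −sin φ sin λ, cos φ), giving ΔN = 213.341 + 23.093 + 395.837 = 632.27 m.

ΔN = 632.3 m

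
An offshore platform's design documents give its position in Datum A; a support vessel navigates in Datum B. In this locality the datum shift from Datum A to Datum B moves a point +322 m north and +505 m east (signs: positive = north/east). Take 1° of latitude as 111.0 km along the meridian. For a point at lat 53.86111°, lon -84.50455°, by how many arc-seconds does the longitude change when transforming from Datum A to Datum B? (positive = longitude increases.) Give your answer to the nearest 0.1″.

At latitude 53.86111°, cos φ = 0.589745.
1° of longitude at this latitude = 111.0 × cos φ = 65.46 km, so Δλ = 505.0 / 65461.7 = 0.0077144° = 27.772″.

Δλ = 27.8″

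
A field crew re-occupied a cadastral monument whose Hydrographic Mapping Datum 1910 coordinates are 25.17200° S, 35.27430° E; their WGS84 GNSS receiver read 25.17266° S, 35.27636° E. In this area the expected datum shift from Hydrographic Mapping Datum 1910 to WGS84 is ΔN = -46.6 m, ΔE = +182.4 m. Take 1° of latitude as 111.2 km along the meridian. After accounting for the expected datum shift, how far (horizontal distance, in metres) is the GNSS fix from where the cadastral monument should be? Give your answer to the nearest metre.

37 m

Observed coordinate differences: Δφ = -0.00066°, Δλ = +0.00206°.
Converting to metres (1° lat = 111200 m, cos φ = 0.905035): observed ΔN = -73.4 m, observed ΔE = 207.3 m.
Subtracting the expected shift leaves a residual of -73.4 − (-46.6) = -26.8 m north and 207.3 − (182.4) = 24.9 m east.
Residual distance = √((-26.8)² + 24.9²) = 36.6 m.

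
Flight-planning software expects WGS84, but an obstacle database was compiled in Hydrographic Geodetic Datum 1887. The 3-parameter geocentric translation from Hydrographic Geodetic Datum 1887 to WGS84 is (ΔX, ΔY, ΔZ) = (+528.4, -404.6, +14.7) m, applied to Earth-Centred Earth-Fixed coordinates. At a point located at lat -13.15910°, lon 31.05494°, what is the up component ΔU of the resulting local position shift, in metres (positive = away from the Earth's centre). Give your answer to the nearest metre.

At φ = -13.15910°, λ = 31.05494°: sin φ = -0.227656, cos φ = 0.973742, sin λ = 0.515860, cos λ = 0.856673.
ΔU = cos φ cos λ·ΔX + cos φ sin λ·ΔY + sin φ·ΔZ = (0.973742)(0.856673)(528.4) + (0.973742)(0.515860)(-404.6) + (-0.227656)(14.7) = 234.20 m.

ΔU = 234 m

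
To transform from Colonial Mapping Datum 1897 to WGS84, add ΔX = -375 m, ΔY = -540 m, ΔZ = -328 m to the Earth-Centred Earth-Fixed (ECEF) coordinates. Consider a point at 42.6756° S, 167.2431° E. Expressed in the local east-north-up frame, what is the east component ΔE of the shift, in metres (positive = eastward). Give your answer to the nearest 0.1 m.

At φ = -42.6756°, λ = 167.2431°: sin φ = -0.677847, cos φ = 0.735203, sin λ = 0.220815, cos λ = -0.975316.
ΔE = −sin λ·ΔX + cos λ·ΔY = −(0.220815)·(-375) + (-0.975316)·(-540) = 609.48 m.

ΔE = 609.5 m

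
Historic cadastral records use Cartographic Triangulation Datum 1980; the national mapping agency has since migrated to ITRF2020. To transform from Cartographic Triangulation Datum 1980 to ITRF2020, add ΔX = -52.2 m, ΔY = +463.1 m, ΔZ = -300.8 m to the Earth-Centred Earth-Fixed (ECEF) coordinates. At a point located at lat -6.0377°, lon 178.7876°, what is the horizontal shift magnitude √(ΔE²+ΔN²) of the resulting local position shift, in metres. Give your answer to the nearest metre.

At φ = -6.0377°, λ = 178.7876°: sin φ = -0.105183, cos φ = 0.994453, sin λ = 0.021159, cos λ = -0.999776.
ΔE = −sin λ·ΔX + cos λ·ΔY = −(0.021159)·(-52.2) + (-0.999776)·(463.1) = -461.89 m.
ΔN = −sin φ cos λ·ΔX − sin φ sin λ·ΔY + cos φ·ΔZ = −(-0.105183)(-0.999776)(-52.2) − (-0.105183)(0.021159)(463.1) + (0.994453)(-300.8) = -292.61 m.
Horizontal magnitude = √(ΔE² + ΔN²) = √((-461.89)² + (-292.61)²) = 546.78 m.

547 m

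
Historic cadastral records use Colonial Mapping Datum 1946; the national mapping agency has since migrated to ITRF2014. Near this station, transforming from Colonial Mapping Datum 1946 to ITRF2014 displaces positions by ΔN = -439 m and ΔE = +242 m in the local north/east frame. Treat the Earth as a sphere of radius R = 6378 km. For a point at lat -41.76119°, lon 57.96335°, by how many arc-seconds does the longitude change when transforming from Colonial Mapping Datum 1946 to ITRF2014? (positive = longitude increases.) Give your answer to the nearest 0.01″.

Δλ = 10.49″

At latitude -41.76119°, cos φ = 0.745927.
One radian of longitude at latitude φ spans R cos φ, so Δλ = ΔE / (R cos φ) = 242.0 / (6378000 × 0.745927) = 5.0867e-05 rad = 10.492″.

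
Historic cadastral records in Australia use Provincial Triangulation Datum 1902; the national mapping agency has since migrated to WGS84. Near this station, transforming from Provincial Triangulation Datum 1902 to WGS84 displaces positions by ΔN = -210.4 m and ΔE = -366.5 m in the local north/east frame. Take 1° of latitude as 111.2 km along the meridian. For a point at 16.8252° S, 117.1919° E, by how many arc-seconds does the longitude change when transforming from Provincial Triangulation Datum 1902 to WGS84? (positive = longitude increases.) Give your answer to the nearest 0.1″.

At latitude -16.8252°, cos φ = 0.957192.
1° of longitude at this latitude = 111.2 × cos φ = 106.44 km, so Δλ = -366.5 / 106439.8 = -0.0034433° = -12.396″.

Δλ = -12.4″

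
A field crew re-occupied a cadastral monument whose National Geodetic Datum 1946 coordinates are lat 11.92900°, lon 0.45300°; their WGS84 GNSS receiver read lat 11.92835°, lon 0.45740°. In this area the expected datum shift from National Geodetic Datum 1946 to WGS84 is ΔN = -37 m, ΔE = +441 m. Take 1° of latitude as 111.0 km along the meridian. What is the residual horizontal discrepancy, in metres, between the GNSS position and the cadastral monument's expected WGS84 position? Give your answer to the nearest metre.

51 m

Observed coordinate differences: Δφ = -0.00065°, Δλ = +0.00440°.
Converting to metres (1° lat = 111000 m, cos φ = 0.978404): observed ΔN = -72.2 m, observed ΔE = 477.9 m.
Subtracting the expected shift leaves a residual of -72.2 − (-37) = -35.2 m north and 477.9 − (441) = 36.9 m east.
Residual distance = √((-35.2)² + 36.9²) = 50.9 m.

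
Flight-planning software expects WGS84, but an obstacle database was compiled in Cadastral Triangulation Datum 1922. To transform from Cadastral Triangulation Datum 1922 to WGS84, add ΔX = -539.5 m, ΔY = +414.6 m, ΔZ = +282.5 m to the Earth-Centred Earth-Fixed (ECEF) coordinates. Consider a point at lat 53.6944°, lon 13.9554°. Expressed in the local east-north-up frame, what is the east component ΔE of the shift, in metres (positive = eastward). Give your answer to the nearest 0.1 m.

The local east axis at (φ, λ) is (−sin λ, cos λ, 0), so ΔE = −sin(13.9554°)·(-539.5) + cos(13.9554°)·414.6 = 532.47 m.

ΔE = 532.5 m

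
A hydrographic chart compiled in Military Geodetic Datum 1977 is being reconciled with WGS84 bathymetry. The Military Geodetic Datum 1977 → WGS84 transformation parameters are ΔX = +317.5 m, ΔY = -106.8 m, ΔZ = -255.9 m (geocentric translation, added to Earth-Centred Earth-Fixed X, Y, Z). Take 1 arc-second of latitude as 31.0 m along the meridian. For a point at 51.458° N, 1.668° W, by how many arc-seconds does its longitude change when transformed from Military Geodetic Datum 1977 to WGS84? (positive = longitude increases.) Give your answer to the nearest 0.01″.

sin φ = 0.782152, cos φ = 0.623088, sin λ = -0.029108, cos λ = 0.999576.
East component: ΔE = −sin λ·ΔX + cos λ·ΔY = −(-0.029108)(317.5) + (0.999576)(-106.8) = -97.51 m.
1° of latitude spans 3600 × 31.00 = 111600 m; at latitude φ, 1° of longitude spans that × cos φ = 69536.6 m, so Δλ = -97.51 / 69536.6 × 3600 = -5.048″.

Δλ = -5.05″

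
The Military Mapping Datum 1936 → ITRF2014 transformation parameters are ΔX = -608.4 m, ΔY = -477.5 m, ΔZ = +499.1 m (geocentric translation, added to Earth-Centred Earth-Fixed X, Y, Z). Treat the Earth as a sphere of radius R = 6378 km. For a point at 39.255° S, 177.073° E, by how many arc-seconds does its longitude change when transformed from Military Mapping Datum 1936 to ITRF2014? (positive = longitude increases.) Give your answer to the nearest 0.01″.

sin φ = -0.632773, cos φ = 0.774337, sin λ = 0.051064, cos λ = -0.998695.
East component: ΔE = −sin λ·ΔX + cos λ·ΔY = −(0.051064)(-608.4) + (-0.998695)(-477.5) = 507.94 m.
1° of latitude spans πR/180 = 111317 m; at latitude φ, 1° of longitude spans that × cos φ = 86197.0 m, so Δλ = 507.94 / 86197.0 × 3600 = 21.214″.

Δλ = 21.21″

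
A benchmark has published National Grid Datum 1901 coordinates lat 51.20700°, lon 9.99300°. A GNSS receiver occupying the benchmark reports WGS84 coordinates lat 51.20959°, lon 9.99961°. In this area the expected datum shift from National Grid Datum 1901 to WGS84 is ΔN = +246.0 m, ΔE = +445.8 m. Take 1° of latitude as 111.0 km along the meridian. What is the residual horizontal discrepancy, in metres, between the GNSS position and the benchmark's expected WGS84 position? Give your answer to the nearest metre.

44 m

Observed coordinate differences: Δφ = +0.00259°, Δλ = +0.00661°.
Converting to metres (1° lat = 111000 m, cos φ = 0.626509): observed ΔN = 287.5 m, observed ΔE = 459.7 m.
Subtracting the expected shift leaves a residual of 287.5 − (246.0) = 41.5 m north and 459.7 − (445.8) = 13.9 m east.
Residual distance = √(41.5² + 13.9²) = 43.7 m.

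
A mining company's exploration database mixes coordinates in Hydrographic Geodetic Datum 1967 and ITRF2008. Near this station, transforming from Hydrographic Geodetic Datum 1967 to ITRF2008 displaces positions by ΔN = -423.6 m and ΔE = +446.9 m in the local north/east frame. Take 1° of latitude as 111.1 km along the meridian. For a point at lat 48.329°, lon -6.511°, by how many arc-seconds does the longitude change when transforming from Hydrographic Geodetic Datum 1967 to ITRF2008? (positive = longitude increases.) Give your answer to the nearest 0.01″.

Δλ = 21.78″

At latitude 48.329°, cos φ = 0.664852.
1° of longitude at this latitude = 111.1 × cos φ = 73.87 km, so Δλ = 446.9 / 73865.1 = 0.0060502° = 21.781″.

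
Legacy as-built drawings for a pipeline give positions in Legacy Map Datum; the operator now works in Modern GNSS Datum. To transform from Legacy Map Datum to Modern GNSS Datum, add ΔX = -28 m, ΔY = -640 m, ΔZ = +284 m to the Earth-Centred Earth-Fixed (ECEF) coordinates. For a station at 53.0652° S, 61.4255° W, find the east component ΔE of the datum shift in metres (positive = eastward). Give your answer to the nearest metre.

At φ = -53.0652°, λ = -61.4255°: sin φ = -0.799320, cos φ = 0.600906, sin λ = -0.878196, cos λ = 0.478301.
ΔE = −sin λ·ΔX + cos λ·ΔY = −(-0.878196)·(-28) + (0.478301)·(-640) = -330.70 m.

ΔE = -331 m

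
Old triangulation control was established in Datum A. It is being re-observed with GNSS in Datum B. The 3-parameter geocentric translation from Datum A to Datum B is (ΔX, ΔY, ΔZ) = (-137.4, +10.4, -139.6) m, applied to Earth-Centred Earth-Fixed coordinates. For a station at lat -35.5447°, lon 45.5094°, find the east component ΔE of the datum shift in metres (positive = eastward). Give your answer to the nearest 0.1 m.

ΔE = 105.3 m

The local east axis at (φ, λ) is (−sin λ, cos λ, 0), so ΔE = −sin(45.5094°)·(-137.4) + cos(45.5094°)·10.4 = 105.30 m.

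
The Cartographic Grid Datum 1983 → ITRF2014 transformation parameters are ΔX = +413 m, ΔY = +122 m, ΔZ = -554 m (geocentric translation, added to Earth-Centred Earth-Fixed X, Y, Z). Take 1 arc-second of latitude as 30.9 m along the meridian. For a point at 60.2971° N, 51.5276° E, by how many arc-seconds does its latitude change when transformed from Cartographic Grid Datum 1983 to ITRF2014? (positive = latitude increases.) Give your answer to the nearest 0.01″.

Δφ = -18.79″

sin φ = 0.868606, cos φ = 0.495503, sin λ = 0.782908, cos λ = 0.622138.
North component: ΔN = −sin φ cos λ·ΔX − sin φ sin λ·ΔY + cos φ·ΔZ = −(0.868606)(0.622138)(413) − (0.868606)(0.782908)(122) + (0.495503)(-554) = -580.66 m.
1° of latitude spans 3600 × 30.90 = 111240 m, so Δφ = -580.66 / 111240 × 3600 = -18.791″.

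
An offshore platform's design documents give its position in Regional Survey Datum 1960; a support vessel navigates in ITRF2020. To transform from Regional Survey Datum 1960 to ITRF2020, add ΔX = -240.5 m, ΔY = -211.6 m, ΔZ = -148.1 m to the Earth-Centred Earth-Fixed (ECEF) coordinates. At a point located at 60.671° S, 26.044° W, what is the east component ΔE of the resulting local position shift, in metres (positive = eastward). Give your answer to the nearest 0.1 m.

ΔE = -295.7 m

At φ = -60.671°, λ = -26.044°: sin φ = -0.871821, cos φ = 0.489824, sin λ = -0.439061, cos λ = 0.898457.
ΔE = −sin λ·ΔX + cos λ·ΔY = −(-0.439061)·(-240.5) + (0.898457)·(-211.6) = -295.71 m.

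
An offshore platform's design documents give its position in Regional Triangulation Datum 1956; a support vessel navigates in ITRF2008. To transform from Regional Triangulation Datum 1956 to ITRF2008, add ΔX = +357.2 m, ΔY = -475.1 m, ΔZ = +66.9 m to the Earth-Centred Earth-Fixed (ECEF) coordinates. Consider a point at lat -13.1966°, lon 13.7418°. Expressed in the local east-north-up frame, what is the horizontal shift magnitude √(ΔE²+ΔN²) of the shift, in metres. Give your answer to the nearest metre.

559 m

The local east axis at (φ, λ) is (−sin λ, cos λ, 0), so ΔE = −sin(13.7418°)·357.2 + cos(13.7418°)·(-475.1) = -546.35 m.
The local north axis is (−sin φ cos λ, −sin φ sin λ, cos φ), giving ΔN = 79.212 − 25.765 + 65.133 = 118.58 m.
Horizontal magnitude = √(ΔE² + ΔN²) = √((-546.35)² + 118.58²) = 559.07 m.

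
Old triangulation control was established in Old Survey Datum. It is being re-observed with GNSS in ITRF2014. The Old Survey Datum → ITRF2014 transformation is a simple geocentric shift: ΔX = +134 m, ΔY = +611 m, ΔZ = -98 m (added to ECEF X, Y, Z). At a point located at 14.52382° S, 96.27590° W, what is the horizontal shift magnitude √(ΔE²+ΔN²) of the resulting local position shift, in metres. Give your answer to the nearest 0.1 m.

At φ = -14.52382°, λ = -96.27590°: sin φ = -0.250782, cos φ = 0.968043, sin λ = -0.994007, cos λ = -0.109316.
ΔE = −sin λ·ΔX + cos λ·ΔY = −(-0.994007)·(134) + (-0.109316)·(611) = 66.40 m.
ΔN = −sin φ cos λ·ΔX − sin φ sin λ·ΔY + cos φ·ΔZ = −(-0.250782)(-0.109316)(134) − (-0.250782)(-0.994007)(611) + (0.968043)(-98) = -250.85 m.
Horizontal magnitude = √(ΔE² + ΔN²) = √(66.40² + (-250.85)²) = 259.49 m.

259.5 m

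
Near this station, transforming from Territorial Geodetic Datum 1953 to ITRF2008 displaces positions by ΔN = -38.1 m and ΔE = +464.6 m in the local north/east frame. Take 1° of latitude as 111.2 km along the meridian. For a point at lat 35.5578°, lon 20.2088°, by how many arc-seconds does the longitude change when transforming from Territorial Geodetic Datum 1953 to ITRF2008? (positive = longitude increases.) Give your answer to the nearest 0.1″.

At latitude 35.5578°, cos φ = 0.813529.
1° of longitude at this latitude = 111.2 × cos φ = 90.46 km, so Δλ = 464.6 / 90464.5 = 0.0051357° = 18.489″.

Δλ = 18.5″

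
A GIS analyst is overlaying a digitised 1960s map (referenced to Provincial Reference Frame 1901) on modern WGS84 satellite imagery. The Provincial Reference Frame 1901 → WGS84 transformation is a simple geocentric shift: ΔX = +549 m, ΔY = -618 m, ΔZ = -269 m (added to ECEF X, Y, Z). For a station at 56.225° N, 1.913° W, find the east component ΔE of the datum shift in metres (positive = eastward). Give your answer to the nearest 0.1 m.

ΔE = -599.3 m

At φ = 56.225°, λ = -1.913°: sin φ = 0.831227, cos φ = 0.555933, sin λ = -0.033382, cos λ = 0.999443.
ΔE = −sin λ·ΔX + cos λ·ΔY = −(-0.033382)·(549) + (0.999443)·(-618) = -599.33 m.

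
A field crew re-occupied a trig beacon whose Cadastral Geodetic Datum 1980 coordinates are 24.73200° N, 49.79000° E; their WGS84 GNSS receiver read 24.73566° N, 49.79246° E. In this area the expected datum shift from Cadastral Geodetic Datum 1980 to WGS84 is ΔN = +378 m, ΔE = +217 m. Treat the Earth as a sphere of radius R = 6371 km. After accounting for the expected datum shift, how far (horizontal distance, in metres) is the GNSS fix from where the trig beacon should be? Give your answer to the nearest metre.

Observed coordinate differences: Δφ = +0.00366°, Δλ = +0.00246°.
Converting to metres (1° lat = 111195 m, cos φ = 0.908275): observed ΔN = 407.0 m, observed ΔE = 248.4 m.
Subtracting the expected shift leaves a residual of 407.0 − (378) = 29.0 m north and 248.4 − (217) = 31.4 m east.
Residual distance = √(29.0² + 31.4²) = 42.8 m.

43 m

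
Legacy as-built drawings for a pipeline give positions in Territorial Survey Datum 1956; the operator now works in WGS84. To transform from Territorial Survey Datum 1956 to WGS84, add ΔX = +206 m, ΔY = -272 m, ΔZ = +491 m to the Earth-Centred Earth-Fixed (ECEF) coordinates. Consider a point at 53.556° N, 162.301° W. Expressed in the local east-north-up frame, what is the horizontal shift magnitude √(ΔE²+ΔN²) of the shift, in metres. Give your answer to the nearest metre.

500 m

The local east axis at (φ, λ) is (−sin λ, cos λ, 0), so ΔE = −sin(-162.301°)·206 + cos(-162.301°)·(-272) = 321.75 m.
The local north axis is (−sin φ cos λ, −sin φ sin λ, cos φ), giving ΔN = 157.870 − 66.521 + 291.672 = 383.02 m.
Horizontal magnitude = √(ΔE² + ΔN²) = √(321.75² + 383.02²) = 500.23 m.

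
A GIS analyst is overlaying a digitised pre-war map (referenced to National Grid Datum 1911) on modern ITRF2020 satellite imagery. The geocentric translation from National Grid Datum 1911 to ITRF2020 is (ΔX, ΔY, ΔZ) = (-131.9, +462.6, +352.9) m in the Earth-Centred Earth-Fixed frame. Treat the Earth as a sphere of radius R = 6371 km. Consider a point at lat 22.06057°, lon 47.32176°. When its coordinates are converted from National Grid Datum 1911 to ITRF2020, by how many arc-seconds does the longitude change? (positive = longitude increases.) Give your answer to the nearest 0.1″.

sin φ = 0.375587, cos φ = 0.926787, sin λ = 0.735172, cos λ = 0.677881.
East component: ΔE = −sin λ·ΔX + cos λ·ΔY = −(0.735172)(-131.9) + (0.677881)(462.6) = 410.56 m.
1° of latitude spans πR/180 = 111195 m; at latitude φ, 1° of longitude spans that × cos φ = 103054.0 m, so Δλ = 410.56 / 103054.0 × 3600 = 14.342″.

Δλ = 14.3″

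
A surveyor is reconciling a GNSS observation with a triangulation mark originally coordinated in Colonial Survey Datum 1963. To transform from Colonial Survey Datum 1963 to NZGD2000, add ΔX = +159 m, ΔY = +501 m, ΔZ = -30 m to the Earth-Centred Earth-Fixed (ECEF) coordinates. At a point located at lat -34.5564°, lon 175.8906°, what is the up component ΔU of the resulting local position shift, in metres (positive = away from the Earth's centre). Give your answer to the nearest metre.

The local up (radial) axis is (cos φ cos λ, cos φ sin λ, sin φ), giving ΔU = -130.611 + 29.568 + 17.017 = -84.03 m.

ΔU = -84 m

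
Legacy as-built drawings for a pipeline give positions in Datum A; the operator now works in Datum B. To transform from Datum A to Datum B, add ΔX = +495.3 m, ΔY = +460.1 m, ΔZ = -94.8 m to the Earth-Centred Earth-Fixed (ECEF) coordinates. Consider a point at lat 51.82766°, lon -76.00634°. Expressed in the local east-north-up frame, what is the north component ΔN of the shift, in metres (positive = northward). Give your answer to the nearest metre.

The local north axis is (−sin φ cos λ, −sin φ sin λ, cos φ), giving ΔN = -94.158 + 350.975 − 58.589 = 198.23 m.

ΔN = 198 m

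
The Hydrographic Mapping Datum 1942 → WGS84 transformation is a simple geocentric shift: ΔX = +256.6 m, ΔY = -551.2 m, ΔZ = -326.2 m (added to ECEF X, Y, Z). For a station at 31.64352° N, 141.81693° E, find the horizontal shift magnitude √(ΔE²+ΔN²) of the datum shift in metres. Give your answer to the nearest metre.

The local east axis at (φ, λ) is (−sin λ, cos λ, 0), so ΔE = −sin(141.81693°)·256.6 + cos(141.81693°)·(-551.2) = 274.64 m.
The local north axis is (−sin φ cos λ, −sin φ sin λ, cos φ), giving ΔN = 105.817 + 178.763 − 277.703 = 6.88 m.
Horizontal magnitude = √(ΔE² + ΔN²) = √(274.64² + 6.88²) = 274.73 m.

275 m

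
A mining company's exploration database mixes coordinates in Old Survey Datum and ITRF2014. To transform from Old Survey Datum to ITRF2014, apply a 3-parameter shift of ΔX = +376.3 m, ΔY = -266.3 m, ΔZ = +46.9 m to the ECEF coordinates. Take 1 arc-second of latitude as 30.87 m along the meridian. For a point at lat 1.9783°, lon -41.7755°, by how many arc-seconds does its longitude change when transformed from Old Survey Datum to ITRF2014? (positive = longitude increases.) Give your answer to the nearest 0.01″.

Δλ = 1.69″

sin φ = 0.034521, cos φ = 0.999404, sin λ = -0.666214, cos λ = 0.745761.
East component: ΔE = −sin λ·ΔX + cos λ·ΔY = −(-0.666214)(376.3) + (0.745761)(-266.3) = 52.10 m.
1° of latitude spans 3600 × 30.87 = 111132 m; at latitude φ, 1° of longitude spans that × cos φ = 111065.8 m, so Δλ = 52.10 / 111065.8 × 3600 = 1.689″.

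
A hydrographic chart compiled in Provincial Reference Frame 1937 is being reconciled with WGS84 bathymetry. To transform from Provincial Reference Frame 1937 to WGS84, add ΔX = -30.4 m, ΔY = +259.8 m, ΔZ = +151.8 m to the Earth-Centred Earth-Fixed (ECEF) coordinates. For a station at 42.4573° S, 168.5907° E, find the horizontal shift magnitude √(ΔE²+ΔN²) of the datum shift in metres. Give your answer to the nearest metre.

At φ = -42.4573°, λ = 168.5907°: sin φ = -0.675041, cos φ = 0.737781, sin λ = 0.197816, cos λ = -0.980239.
ΔE = −sin λ·ΔX + cos λ·ΔY = −(0.197816)·(-30.4) + (-0.980239)·(259.8) = -248.65 m.
ΔN = −sin φ cos λ·ΔX − sin φ sin λ·ΔY + cos φ·ΔZ = −(-0.675041)(-0.980239)(-30.4) − (-0.675041)(0.197816)(259.8) + (0.737781)(151.8) = 166.80 m.
Horizontal magnitude = √(ΔE² + ΔN²) = √((-248.65)² + 166.80²) = 299.42 m.

299 m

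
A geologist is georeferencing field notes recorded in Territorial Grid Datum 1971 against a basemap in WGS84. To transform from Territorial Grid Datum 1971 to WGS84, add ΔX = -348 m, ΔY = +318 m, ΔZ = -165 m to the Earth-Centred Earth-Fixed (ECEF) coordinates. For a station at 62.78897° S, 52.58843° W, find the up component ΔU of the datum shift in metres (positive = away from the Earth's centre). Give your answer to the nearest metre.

The local up (radial) axis is (cos φ cos λ, cos φ sin λ, sin φ), giving ΔU = -96.677 − 115.499 + 146.739 = -65.44 m.

ΔU = -65 m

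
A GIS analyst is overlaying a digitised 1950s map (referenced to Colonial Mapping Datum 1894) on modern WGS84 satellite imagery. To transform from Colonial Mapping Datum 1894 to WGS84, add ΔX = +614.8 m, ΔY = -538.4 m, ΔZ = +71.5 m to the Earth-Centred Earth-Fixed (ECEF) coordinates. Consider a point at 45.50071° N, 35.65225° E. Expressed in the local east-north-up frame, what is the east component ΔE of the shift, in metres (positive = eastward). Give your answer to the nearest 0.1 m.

The local east axis at (φ, λ) is (−sin λ, cos λ, 0), so ΔE = −sin(35.65225°)·614.8 + cos(35.65225°)·(-538.4) = -795.83 m.

ΔE = -795.8 m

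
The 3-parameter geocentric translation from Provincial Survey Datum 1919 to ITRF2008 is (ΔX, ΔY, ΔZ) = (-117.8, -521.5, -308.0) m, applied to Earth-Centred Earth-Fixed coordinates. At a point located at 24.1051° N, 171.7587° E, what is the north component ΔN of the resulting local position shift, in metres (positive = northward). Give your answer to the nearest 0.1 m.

The local north axis is (−sin φ cos λ, −sin φ sin λ, cos φ), giving ΔN = -47.614 + 30.530 − 281.142 = -298.23 m.

ΔN = -298.2 m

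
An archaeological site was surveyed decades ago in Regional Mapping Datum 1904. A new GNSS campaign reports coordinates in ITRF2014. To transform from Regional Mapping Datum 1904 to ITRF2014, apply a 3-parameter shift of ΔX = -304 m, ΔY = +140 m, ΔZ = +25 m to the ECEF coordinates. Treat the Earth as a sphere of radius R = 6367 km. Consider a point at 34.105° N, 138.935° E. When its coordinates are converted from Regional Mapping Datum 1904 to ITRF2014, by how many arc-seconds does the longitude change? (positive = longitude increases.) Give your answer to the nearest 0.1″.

sin φ = 0.560711, cos φ = 0.828011, sin λ = 0.656915, cos λ = -0.753965.
East component: ΔE = −sin λ·ΔX + cos λ·ΔY = −(0.656915)(-304) + (-0.753965)(140) = 94.15 m.
1° of latitude spans πR/180 = 111125 m; at latitude φ, 1° of longitude spans that × cos φ = 92012.9 m, so Δλ = 94.15 / 92012.9 × 3600 = 3.683″.

Δλ = 3.7″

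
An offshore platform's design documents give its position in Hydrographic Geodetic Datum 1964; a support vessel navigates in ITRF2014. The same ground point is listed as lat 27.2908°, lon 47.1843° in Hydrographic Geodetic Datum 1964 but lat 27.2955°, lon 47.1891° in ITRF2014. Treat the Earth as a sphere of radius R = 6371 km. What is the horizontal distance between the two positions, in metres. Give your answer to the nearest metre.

706 m

Δφ = 27.2955° − 27.2908° = +0.0047°; Δλ = 47.1891° − 47.1843° = +0.0048°.
1° along a meridian = πR/180 = 111195 m.
ΔN = Δφ × 111195 = 522.6 m; ΔE = Δλ × 111195 × cos(27.2908°) = +0.0048 × 111195 × 0.888691 = 474.3 m.
Distance = √(ΔE² + ΔN²) = √(474.3² + 522.6²) = 705.8 m.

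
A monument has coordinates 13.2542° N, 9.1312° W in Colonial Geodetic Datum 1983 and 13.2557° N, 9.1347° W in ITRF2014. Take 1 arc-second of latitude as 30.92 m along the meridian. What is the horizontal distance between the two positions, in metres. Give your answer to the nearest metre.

Δφ = 13.2557° − 13.2542° = +0.0015°; Δλ = -9.1347° − -9.1312° = -0.0035°.
1° of latitude = 3600 × 30.92 = 111312 m.
ΔN = Δφ × 111312 = 167.0 m; ΔE = Δλ × 111312 × cos(13.2542°) = -0.0035 × 111312 × 0.973362 = -379.2 m.
Distance = √(ΔE² + ΔN²) = √((-379.2)² + 167.0²) = 414.3 m.

414 m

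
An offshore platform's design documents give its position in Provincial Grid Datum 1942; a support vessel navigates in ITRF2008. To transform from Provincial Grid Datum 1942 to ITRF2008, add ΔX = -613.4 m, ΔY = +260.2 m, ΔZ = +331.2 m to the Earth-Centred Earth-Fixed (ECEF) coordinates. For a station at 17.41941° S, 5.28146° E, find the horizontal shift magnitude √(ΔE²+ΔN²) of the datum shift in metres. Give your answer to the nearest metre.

The local east axis at (φ, λ) is (−sin λ, cos λ, 0), so ΔE = −sin(5.28146°)·(-613.4) + cos(5.28146°)·260.2 = 315.56 m.
The local north axis is (−sin φ cos λ, −sin φ sin λ, cos φ), giving ΔN = -182.850 + 7.170 + 316.011 = 140.33 m.
Horizontal magnitude = √(ΔE² + ΔN²) = √(315.56² + 140.33²) = 345.35 m.

345 m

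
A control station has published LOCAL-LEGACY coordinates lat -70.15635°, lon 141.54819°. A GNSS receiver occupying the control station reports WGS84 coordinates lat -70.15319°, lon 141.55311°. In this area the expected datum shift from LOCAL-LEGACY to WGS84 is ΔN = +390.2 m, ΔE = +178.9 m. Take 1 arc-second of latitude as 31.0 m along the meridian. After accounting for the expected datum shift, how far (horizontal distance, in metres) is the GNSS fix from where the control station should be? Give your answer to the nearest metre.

Observed coordinate differences: Δφ = +0.00316°, Δλ = +0.00492°.
Converting to metres (1° lat = 111600 m, cos φ = 0.339455): observed ΔN = 352.7 m, observed ΔE = 186.4 m.
Subtracting the expected shift leaves a residual of 352.7 − (390.2) = -37.5 m north and 186.4 − (178.9) = 7.5 m east.
Residual distance = √((-37.5)² + 7.5²) = 38.3 m.

38 m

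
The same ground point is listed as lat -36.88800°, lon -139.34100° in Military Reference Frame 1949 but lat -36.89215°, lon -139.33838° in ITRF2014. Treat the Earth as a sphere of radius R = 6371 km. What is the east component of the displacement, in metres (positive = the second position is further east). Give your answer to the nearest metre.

Δφ = -36.89215° − -36.88800° = -0.00415°; Δλ = -139.33838° − -139.34100° = +0.00262°.
1° along a meridian = πR/180 = 111195 m.
ΔN = Δφ × 111195 = -461.5 m; ΔE = Δλ × 111195 × cos(-36.88800°) = +0.00262 × 111195 × 0.799810 = 233.0 m.

ΔE = 233 m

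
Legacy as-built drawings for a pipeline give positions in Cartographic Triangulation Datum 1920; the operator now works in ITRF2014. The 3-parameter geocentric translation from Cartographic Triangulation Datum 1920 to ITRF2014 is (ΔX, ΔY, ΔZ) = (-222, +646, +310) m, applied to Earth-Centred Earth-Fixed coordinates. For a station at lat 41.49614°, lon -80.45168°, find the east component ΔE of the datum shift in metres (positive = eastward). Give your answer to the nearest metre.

The local east axis at (φ, λ) is (−sin λ, cos λ, 0), so ΔE = −sin(-80.45168°)·(-222) + cos(-80.45168°)·646 = -111.77 m.

ΔE = -112 m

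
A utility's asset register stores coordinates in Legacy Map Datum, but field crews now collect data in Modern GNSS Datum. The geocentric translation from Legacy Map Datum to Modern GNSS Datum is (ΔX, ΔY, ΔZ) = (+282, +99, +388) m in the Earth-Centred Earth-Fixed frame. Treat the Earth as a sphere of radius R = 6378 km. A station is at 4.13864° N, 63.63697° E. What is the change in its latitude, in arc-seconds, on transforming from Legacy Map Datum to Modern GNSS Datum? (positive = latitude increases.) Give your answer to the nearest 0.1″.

Δφ = 12.0″

sin φ = 0.072170, cos φ = 0.997392, sin λ = 0.895998, cos λ = 0.444057.
North component: ΔN = −sin φ cos λ·ΔX − sin φ sin λ·ΔY + cos φ·ΔZ = −(0.072170)(0.444057)(282) − (0.072170)(0.895998)(99) + (0.997392)(388) = 371.55 m.
1° of latitude spans πR/180 = 111317 m, so Δφ = 371.55 / 111317 × 3600 = 12.016″.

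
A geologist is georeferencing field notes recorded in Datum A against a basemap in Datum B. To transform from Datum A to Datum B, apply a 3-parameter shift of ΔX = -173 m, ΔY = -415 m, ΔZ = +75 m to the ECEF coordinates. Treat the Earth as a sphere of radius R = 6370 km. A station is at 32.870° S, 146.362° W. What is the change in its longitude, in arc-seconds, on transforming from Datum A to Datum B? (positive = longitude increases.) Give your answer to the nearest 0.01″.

Δλ = 9.63″

sin φ = -0.542735, cos φ = 0.839904, sin λ = -0.553944, cos λ = -0.832554.
East component: ΔE = −sin λ·ΔX + cos λ·ΔY = −(-0.553944)(-173) + (-0.832554)(-415) = 249.68 m.
1° of latitude spans πR/180 = 111177 m; at latitude φ, 1° of longitude spans that × cos φ = 93378.4 m, so Δλ = 249.68 / 93378.4 × 3600 = 9.626″.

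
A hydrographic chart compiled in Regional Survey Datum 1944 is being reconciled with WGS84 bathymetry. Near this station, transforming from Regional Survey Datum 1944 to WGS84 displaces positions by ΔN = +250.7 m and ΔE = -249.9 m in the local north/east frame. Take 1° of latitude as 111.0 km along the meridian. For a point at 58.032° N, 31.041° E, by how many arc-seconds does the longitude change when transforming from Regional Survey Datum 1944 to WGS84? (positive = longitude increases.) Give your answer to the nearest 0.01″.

Δλ = -15.31″

At latitude 58.032°, cos φ = 0.529446.
1° of longitude at this latitude = 111.0 × cos φ = 58.77 km, so Δλ = -249.9 / 58768.5 = -0.0042523° = -15.308″.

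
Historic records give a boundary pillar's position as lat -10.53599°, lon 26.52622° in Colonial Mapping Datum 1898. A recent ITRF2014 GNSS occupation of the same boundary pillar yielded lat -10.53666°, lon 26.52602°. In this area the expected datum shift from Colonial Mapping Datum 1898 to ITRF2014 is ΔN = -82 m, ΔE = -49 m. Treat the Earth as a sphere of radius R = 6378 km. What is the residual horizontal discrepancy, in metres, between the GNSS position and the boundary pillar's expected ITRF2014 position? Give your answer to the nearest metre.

Observed coordinate differences: Δφ = -0.00067°, Δλ = -0.00020°.
Converting to metres (1° lat = 111317 m, cos φ = 0.983140): observed ΔN = -74.6 m, observed ΔE = -21.9 m.
Subtracting the expected shift leaves a residual of -74.6 − (-82) = 7.4 m north and -21.9 − (-49) = 27.1 m east.
Residual distance = √(7.4² + 27.1²) = 28.1 m.

28 m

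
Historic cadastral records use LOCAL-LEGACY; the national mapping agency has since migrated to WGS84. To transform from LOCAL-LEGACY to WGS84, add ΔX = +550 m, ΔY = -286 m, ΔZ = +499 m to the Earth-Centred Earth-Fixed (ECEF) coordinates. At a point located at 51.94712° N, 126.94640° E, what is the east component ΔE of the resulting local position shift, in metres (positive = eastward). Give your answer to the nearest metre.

The local east axis at (φ, λ) is (−sin λ, cos λ, 0), so ΔE = −sin(126.94640°)·550 + cos(126.94640°)·(-286) = -267.65 m.

ΔE = -268 m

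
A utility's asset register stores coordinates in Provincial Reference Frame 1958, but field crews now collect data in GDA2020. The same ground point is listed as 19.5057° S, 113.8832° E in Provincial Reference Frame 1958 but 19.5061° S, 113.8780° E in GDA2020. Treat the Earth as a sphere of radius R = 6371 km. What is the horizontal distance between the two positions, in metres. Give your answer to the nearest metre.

547 m

Δφ = -19.5061° − -19.5057° = -0.0004°; Δλ = 113.8780° − 113.8832° = -0.0052°.
1° along a meridian = πR/180 = 111195 m.
ΔN = Δφ × 111195 = -44.5 m; ΔE = Δλ × 111195 × cos(-19.5057°) = -0.0052 × 111195 × 0.942608 = -545.0 m.
Distance = √(ΔE² + ΔN²) = √((-545.0)² + (-44.5)²) = 546.8 m.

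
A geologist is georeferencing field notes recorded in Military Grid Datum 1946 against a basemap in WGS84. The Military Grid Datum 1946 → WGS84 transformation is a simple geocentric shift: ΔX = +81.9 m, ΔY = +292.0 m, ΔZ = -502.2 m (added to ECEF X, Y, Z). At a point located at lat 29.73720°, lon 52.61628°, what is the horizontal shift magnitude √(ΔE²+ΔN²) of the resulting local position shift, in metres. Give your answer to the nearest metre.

587 m

The local east axis at (φ, λ) is (−sin λ, cos λ, 0), so ΔE = −sin(52.61628°)·81.9 + cos(52.61628°)·292.0 = 112.21 m.
The local north axis is (−sin φ cos λ, −sin φ sin λ, cos φ), giving ΔN = -24.665 − 115.087 − 436.065 = -575.82 m.
Horizontal magnitude = √(ΔE² + ΔN²) = √(112.21² + (-575.82)²) = 586.65 m.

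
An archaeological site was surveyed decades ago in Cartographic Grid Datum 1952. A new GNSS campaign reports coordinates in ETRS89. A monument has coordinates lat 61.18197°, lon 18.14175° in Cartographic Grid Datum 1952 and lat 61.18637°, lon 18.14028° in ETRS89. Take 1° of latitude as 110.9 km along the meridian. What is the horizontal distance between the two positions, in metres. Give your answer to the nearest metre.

Δφ = 61.18637° − 61.18197° = +0.00440°; Δλ = 18.14028° − 18.14175° = -0.00147°.
ΔN = Δφ × 110900 = 488.0 m; ΔE = Δλ × 110900 × cos(61.18197°) = -0.00147 × 110900 × 0.482029 = -78.6 m.
Distance = √(ΔE² + ΔN²) = √((-78.6)² + 488.0²) = 494.2 m.

494 m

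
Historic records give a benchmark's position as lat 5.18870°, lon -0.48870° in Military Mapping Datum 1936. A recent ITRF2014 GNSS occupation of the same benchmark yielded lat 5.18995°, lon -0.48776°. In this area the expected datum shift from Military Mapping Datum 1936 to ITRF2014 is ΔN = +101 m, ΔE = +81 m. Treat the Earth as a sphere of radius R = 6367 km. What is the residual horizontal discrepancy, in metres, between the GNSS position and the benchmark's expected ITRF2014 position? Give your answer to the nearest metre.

44 m

Observed coordinate differences: Δφ = +0.00125°, Δλ = +0.00094°.
Converting to metres (1° lat = 111125 m, cos φ = 0.995902): observed ΔN = 138.9 m, observed ΔE = 104.0 m.
Subtracting the expected shift leaves a residual of 138.9 − (101) = 37.9 m north and 104.0 − (81) = 23.0 m east.
Residual distance = √(37.9² + 23.0²) = 44.4 m.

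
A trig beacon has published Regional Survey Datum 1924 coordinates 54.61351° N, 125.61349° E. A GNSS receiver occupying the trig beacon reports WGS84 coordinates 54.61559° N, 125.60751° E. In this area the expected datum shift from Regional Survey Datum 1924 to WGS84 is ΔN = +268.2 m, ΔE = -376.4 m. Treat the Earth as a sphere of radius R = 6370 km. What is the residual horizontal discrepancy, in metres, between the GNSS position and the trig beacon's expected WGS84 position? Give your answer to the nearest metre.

Observed coordinate differences: Δφ = +0.00208°, Δλ = -0.00598°.
Converting to metres (1° lat = 111177 m, cos φ = 0.579089): observed ΔN = 231.2 m, observed ΔE = -385.0 m.
Subtracting the expected shift leaves a residual of 231.2 − (268.2) = -37.0 m north and -385.0 − (-376.4) = -8.6 m east.
Residual distance = √((-37.0)² + (-8.6)²) = 37.9 m.

38 m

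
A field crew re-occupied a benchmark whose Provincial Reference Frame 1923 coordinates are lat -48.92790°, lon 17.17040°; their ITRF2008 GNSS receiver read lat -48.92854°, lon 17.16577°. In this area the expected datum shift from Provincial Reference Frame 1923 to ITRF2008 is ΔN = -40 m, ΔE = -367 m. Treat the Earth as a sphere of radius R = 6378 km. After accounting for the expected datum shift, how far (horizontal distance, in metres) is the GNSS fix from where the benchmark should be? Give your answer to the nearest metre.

Observed coordinate differences: Δφ = -0.00064°, Δλ = -0.00463°.
Converting to metres (1° lat = 111317 m, cos φ = 0.657008): observed ΔN = -71.2 m, observed ΔE = -338.6 m.
Subtracting the expected shift leaves a residual of -71.2 − (-40) = -31.2 m north and -338.6 − (-367) = 28.4 m east.
Residual distance = √((-31.2)² + 28.4²) = 42.2 m.

42 m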